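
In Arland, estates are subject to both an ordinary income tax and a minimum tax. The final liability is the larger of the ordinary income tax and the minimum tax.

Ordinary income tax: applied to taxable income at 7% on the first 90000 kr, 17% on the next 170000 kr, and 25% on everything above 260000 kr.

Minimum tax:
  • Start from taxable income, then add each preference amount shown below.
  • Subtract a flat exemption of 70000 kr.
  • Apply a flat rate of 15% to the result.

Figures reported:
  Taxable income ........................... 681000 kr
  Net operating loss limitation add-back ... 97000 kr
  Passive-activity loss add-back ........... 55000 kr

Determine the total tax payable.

140450 kr

Minimum tax:
  Adjusted income: 681000 kr + 97000 kr + 55000 kr = 833000 kr
  Less exemption 70000 kr → base 763000 kr
  763000 kr × 15% = 114450 kr

Ordinary income tax:
  90000 kr × 7% = 6300 kr
  170000 kr × 17% = 28900 kr
  421000 kr × 25% = 105250 kr
  → 140450 kr

140450 kr > 114450 kr, so the ordinary income tax governs.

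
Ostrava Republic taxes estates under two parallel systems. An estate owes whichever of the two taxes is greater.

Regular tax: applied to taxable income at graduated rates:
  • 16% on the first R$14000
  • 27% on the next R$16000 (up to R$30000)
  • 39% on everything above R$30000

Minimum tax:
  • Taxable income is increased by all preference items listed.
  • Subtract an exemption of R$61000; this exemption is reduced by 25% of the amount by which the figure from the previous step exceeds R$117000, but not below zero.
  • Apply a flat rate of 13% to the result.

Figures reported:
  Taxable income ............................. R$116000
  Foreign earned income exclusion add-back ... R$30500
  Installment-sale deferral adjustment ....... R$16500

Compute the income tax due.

Minimum tax:
  Adjusted income: R$116000 + R$30500 + R$16500 = R$163000
  Exemption: R$61000 − 25% × (R$163000 − R$117000) = R$61000 − R$11500 = R$49500
  Base: R$163000 − R$49500 = R$113500
  R$113500 × 13% = R$14755

Regular tax:
  R$14000 × 16% = R$2240
  R$16000 × 27% = R$4320
  R$86000 × 39% = R$33540
  → R$40100

R$40100 > R$14755, so the regular tax governs.

R$40100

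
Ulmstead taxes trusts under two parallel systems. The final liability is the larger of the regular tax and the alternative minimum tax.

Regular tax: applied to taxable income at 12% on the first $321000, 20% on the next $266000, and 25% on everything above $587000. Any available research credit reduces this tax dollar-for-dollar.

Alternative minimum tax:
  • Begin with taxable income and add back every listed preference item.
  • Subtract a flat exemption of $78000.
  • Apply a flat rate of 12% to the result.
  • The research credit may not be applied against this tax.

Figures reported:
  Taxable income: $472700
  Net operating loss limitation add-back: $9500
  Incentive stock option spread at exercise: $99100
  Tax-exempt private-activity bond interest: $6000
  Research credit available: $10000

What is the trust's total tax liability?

$61116

Alternative minimum tax:
  Adjusted income: $472700 + $9500 + $99100 + $6000 = $587300
  Less exemption $78000 → base $509300
  $509300 × 12% = $61116

Regular tax:
  $321000 × 12% = $38520
  $151700 × 20% = $30340
  → $68860
  Less research credit $10000 → $58860

$61116 > $58860, so the alternative minimum tax is the binding amount.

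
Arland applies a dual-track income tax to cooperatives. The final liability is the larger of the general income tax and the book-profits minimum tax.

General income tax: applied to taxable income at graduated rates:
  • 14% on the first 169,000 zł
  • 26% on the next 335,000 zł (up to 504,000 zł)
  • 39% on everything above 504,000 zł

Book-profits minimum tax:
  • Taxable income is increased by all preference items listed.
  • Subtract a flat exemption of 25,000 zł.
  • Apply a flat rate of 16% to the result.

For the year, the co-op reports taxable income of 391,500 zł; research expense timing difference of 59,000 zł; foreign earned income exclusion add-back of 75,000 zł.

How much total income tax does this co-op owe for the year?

Book-profits minimum tax:
  Adjusted income: 391,500 zł + 59,000 zł + 75,000 zł = 525,500 zł
  Less exemption 25,000 zł → base 500,500 zł
  500,500 zł × 16% = 80,080 zł

General income tax:
  169,000 zł × 14% = 23,660 zł
  222,500 zł × 26% = 57,850 zł
  → 81,510 zł

81,510 zł > 80,080 zł, so the general income tax governs.

81,510 zł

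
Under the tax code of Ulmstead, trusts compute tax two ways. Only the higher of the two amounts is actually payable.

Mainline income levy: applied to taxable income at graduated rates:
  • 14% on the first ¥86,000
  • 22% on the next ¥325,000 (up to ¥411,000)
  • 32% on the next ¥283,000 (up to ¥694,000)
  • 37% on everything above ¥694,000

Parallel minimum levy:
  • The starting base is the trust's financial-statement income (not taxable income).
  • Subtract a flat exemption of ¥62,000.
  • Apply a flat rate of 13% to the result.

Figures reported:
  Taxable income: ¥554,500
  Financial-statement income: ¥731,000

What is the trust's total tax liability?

Parallel minimum levy:
  Base (financial-statement income): ¥731,000
  Less exemption ¥62,000 → base ¥669,000
  ¥669,000 × 13% = ¥86,970

Mainline income levy:
  ¥86,000 × 14% = ¥12,040
  ¥325,000 × 22% = ¥71,500
  ¥143,500 × 32% = ¥45,920
  → ¥129,460

¥129,460 > ¥86,970, so the mainline income levy governs.

¥129,460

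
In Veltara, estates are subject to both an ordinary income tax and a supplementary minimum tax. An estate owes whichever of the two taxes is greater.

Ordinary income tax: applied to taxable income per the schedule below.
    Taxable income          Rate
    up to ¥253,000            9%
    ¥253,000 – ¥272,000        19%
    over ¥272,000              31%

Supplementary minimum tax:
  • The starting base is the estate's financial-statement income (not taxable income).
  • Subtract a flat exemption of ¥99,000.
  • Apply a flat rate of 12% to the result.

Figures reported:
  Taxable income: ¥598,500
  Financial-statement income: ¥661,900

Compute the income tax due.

¥127,595

Supplementary minimum tax:
  Base (financial-statement income): ¥661,900
  Less exemption ¥99,000 → base ¥562,900
  ¥562,900 × 12% = ¥67,548

Ordinary income tax:
  ¥253,000 × 9% = ¥22,770
  ¥19,000 × 19% = ¥3,610
  ¥326,500 × 31% = ¥101,215
  → ¥127,595

¥127,595 > ¥67,548, so the ordinary income tax governs.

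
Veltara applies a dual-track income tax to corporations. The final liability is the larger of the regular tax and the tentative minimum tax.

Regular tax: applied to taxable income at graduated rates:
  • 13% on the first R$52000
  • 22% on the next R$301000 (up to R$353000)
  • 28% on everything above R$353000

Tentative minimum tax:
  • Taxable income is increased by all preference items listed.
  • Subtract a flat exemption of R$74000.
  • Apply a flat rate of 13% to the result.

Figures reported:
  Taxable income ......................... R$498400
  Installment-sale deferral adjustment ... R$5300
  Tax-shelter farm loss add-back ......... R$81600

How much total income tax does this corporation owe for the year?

Regular tax:
  R$52000 × 13% = R$6760
  R$301000 × 22% = R$66220
  R$145400 × 28% = R$40712
  → R$113692

Tentative minimum tax:
  Adjusted income: R$498400 + R$5300 + R$81600 = R$585300
  Less exemption R$74000 → base R$511300
  R$511300 × 13% = R$66469

R$113692 > R$66469, so the regular tax governs.

R$113692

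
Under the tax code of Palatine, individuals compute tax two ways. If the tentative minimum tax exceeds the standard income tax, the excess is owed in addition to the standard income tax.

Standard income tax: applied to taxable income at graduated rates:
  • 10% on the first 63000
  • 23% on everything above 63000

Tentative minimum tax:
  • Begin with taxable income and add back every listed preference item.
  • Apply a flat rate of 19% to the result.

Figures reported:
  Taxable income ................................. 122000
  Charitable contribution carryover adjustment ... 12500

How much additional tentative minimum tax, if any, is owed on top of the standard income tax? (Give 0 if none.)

5685

Tentative minimum tax:
  Adjusted income: 122000 + 12500 = 134500
  134500 × 19% = 25555

Standard income tax:
  63000 × 10% = 6300
  59000 × 23% = 13570
  → 19870

Excess of tentative minimum tax over standard income tax: 25555 − 19870 = 5685.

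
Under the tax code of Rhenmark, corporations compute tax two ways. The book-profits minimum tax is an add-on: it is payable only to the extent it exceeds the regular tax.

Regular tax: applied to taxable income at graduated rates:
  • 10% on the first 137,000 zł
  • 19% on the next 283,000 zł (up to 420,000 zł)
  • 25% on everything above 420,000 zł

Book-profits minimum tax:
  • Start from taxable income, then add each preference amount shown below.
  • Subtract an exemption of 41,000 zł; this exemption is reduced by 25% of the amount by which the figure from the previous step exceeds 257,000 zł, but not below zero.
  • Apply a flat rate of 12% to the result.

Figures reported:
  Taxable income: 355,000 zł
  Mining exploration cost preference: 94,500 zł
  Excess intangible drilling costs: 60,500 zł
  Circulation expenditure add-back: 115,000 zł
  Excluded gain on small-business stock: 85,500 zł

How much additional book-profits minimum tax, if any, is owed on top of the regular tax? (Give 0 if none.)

Book-profits minimum tax:
  Adjusted income: 355,000 zł + 94,500 zł + 60,500 zł + 115,000 zł + 85,500 zł = 710,500 zł
  Exemption: 25% × (710,500 zł − 257,000 zł) = 113,375 zł ≥ 41,000 zł, so the exemption is fully phased out
  Base: 710,500 zł − 0 zł = 710,500 zł
  710,500 zł × 12% = 85,260 zł

Regular tax:
  137,000 zł × 10% = 13,700 zł
  218,000 zł × 19% = 41,420 zł
  → 55,120 zł

Excess of book-profits minimum tax over regular tax: 85,260 zł − 55,120 zł = 30,140 zł.

30,140 zł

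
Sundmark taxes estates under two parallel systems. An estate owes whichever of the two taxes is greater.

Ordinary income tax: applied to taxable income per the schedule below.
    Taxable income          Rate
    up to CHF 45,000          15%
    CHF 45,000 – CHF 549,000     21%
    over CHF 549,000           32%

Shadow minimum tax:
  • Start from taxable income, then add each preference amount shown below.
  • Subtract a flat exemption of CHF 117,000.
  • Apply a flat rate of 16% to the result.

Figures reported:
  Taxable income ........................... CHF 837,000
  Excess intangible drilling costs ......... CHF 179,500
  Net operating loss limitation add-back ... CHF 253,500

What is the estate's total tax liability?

Shadow minimum tax:
  Adjusted income: CHF 837,000 + CHF 179,500 + CHF 253,500 = CHF 1,270,000
  Less exemption CHF 117,000 → base CHF 1,153,000
  CHF 1,153,000 × 16% = CHF 184,480

Ordinary income tax:
  CHF 45,000 × 15% = CHF 6,750
  CHF 504,000 × 21% = CHF 105,840
  CHF 288,000 × 32% = CHF 92,160
  → CHF 204,750

CHF 204,750 > CHF 184,480, so the ordinary income tax governs.

CHF 204,750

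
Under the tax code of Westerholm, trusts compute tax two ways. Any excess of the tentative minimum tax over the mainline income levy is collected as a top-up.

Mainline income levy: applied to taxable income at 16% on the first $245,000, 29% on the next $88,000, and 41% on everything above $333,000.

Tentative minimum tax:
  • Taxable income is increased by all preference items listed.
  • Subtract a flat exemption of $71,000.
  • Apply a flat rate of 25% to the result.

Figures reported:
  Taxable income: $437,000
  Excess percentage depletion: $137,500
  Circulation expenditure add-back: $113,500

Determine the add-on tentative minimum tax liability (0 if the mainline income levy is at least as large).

$46,890

Mainline income levy:
  $245,000 × 16% = $39,200
  $88,000 × 29% = $25,520
  $104,000 × 41% = $42,640
  → $107,360

Tentative minimum tax:
  Adjusted income: $437,000 + $137,500 + $113,500 = $688,000
  Less exemption $71,000 → base $617,000
  $617,000 × 25% = $154,250

Excess of tentative minimum tax over mainline income levy: $154,250 − $107,360 = $46,890.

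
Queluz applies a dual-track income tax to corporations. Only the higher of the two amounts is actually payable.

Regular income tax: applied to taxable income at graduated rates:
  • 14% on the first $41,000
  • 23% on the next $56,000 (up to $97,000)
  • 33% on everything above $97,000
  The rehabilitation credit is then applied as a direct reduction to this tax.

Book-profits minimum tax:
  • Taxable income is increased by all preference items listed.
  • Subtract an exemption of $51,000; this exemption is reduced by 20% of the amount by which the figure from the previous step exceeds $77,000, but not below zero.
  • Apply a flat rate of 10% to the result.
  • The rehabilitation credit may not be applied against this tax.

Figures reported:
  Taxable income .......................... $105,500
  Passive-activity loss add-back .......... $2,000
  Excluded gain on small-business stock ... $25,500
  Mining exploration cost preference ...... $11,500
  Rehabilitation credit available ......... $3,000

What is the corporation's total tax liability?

$18,425

Regular income tax:
  $41,000 × 14% = $5,740
  $56,000 × 23% = $12,880
  $8,500 × 33% = $2,805
  → $21,425
  Less rehabilitation credit $3,000 → $18,425

Book-profits minimum tax:
  Adjusted income: $105,500 + $2,000 + $25,500 + $11,500 = $144,500
  Exemption: $51,000 − 20% × ($144,500 − $77,000) = $51,000 − $13,500 = $37,500
  Base: $144,500 − $37,500 = $107,000
  $107,000 × 10% = $10,700

$18,425 > $10,700, so the regular income tax governs.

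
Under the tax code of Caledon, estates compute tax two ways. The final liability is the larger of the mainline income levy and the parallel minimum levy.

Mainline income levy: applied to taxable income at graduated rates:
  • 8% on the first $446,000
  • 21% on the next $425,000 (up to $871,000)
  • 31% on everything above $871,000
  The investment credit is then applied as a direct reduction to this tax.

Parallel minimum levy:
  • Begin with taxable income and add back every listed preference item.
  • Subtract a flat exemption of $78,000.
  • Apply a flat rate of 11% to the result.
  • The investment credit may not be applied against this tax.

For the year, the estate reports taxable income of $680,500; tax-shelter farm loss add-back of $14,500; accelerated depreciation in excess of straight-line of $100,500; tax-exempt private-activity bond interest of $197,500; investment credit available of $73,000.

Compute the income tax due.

Parallel minimum levy:
  Adjusted income: $680,500 + $14,500 + $100,500 + $197,500 = $993,000
  Less exemption $78,000 → base $915,000
  $915,000 × 11% = $100,650

Mainline income levy:
  $446,000 × 8% = $35,680
  $234,500 × 21% = $49,245
  → $84,925
  Less investment credit $73,000 → $11,925

$100,650 > $11,925, so the parallel minimum levy is the binding amount.

$100,650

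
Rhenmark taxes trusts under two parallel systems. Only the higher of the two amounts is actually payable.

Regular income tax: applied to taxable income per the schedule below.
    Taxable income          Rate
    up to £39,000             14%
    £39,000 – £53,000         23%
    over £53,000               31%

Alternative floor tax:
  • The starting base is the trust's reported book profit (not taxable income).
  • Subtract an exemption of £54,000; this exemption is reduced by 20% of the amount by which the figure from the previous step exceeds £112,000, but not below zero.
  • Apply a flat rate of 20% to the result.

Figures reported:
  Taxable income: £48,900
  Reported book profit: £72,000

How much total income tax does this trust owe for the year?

£7,737

Alternative floor tax:
  Base (reported book profit): £72,000
  Exemption: £72,000 ≤ £112,000, so full £54,000 applies
  Base: £72,000 − £54,000 = £18,000
  £18,000 × 20% = £3,600

Regular income tax:
  £39,000 × 14% = £5,460
  £9,900 × 23% = £2,277
  → £7,737

£7,737 > £3,600, so the regular income tax governs.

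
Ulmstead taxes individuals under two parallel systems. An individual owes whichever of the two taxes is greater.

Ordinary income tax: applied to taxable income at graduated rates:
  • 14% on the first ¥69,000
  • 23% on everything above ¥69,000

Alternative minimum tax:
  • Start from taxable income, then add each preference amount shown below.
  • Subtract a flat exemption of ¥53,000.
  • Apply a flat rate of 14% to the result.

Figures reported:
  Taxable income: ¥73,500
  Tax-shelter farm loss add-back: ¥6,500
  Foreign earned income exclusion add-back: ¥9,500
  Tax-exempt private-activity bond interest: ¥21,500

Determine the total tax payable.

Alternative minimum tax:
  Adjusted income: ¥73,500 + ¥6,500 + ¥9,500 + ¥21,500 = ¥111,000
  Less exemption ¥53,000 → base ¥58,000
  ¥58,000 × 14% = ¥8,120

Ordinary income tax:
  ¥69,000 × 14% = ¥9,660
  ¥4,500 × 23% = ¥1,035
  → ¥10,695

¥10,695 > ¥8,120, so the ordinary income tax governs.

¥10,695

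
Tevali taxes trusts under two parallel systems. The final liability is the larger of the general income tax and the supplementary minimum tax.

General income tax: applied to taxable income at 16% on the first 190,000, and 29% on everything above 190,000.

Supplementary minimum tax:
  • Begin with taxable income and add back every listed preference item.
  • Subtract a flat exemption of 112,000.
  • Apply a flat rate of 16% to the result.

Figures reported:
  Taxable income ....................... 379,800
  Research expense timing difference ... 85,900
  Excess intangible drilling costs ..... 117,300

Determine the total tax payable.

85,442

Supplementary minimum tax:
  Adjusted income: 379,800 + 85,900 + 117,300 = 583,000
  Less exemption 112,000 → base 471,000
  471,000 × 16% = 75,360

General income tax:
  190,000 × 16% = 30,400
  189,800 × 29% = 55,042
  → 85,442

85,442 > 75,360, so the general income tax governs.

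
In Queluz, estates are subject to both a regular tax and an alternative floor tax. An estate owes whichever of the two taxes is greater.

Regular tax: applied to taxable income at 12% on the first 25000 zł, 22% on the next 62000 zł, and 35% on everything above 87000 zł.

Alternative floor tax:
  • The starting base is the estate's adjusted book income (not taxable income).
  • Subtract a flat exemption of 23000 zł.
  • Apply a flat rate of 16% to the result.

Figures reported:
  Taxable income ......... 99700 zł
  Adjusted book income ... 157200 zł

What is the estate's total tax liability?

Regular tax:
  25000 zł × 12% = 3000 zł
  62000 zł × 22% = 13640 zł
  12700 zł × 35% = 4445 zł
  → 21085 zł

Alternative floor tax:
  Base (adjusted book income): 157200 zł
  Less exemption 23000 zł → base 134200 zł
  134200 zł × 16% = 21472 zł

21472 zł > 21085 zł, so the alternative floor tax is the binding amount.

21472 zł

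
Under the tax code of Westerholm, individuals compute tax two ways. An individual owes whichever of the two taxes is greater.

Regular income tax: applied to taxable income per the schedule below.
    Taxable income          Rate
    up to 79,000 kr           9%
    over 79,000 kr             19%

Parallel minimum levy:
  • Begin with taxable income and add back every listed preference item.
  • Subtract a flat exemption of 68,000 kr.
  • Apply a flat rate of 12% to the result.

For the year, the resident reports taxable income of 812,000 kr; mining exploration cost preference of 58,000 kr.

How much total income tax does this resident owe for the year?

146,380 kr

Parallel minimum levy:
  Adjusted income: 812,000 kr + 58,000 kr = 870,000 kr
  Less exemption 68,000 kr → base 802,000 kr
  802,000 kr × 12% = 96,240 kr

Regular income tax:
  79,000 kr × 9% = 7,110 kr
  733,000 kr × 19% = 139,270 kr
  → 146,380 kr

146,380 kr > 96,240 kr, so the regular income tax governs.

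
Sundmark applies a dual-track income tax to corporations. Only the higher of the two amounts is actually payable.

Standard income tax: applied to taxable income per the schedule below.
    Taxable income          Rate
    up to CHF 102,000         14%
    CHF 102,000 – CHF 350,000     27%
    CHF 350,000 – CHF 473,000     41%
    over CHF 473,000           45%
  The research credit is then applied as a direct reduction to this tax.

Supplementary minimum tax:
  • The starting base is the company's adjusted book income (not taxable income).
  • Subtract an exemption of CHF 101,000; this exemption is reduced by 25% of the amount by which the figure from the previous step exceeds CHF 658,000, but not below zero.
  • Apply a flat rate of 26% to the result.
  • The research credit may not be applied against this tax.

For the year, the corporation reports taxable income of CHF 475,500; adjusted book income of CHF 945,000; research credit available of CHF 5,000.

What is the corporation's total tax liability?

CHF 238,095

Supplementary minimum tax:
  Base (adjusted book income): CHF 945,000
  Exemption: CHF 101,000 − 25% × (CHF 945,000 − CHF 658,000) = CHF 101,000 − CHF 71,750 = CHF 29,250
  Base: CHF 945,000 − CHF 29,250 = CHF 915,750
  CHF 915,750 × 26% = CHF 238,095

Standard income tax:
  CHF 102,000 × 14% = CHF 14,280
  CHF 248,000 × 27% = CHF 66,960
  CHF 123,000 × 41% = CHF 50,430
  CHF 2,500 × 45% = CHF 1,125
  → CHF 132,795
  Less research credit CHF 5,000 → CHF 127,795

CHF 238,095 > CHF 127,795, so the supplementary minimum tax is the binding amount.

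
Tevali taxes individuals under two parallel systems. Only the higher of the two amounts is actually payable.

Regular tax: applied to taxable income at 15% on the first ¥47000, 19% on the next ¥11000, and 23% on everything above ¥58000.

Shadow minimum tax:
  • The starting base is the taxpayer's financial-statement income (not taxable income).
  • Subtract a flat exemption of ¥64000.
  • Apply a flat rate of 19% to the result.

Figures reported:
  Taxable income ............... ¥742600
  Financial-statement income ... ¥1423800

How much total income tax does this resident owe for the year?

¥258362

Shadow minimum tax:
  Base (financial-statement income): ¥1423800
  Less exemption ¥64000 → base ¥1359800
  ¥1359800 × 19% = ¥258362

Regular tax:
  ¥47000 × 15% = ¥7050
  ¥11000 × 19% = ¥2090
  ¥684600 × 23% = ¥157458
  → ¥166598

¥258362 > ¥166598, so the shadow minimum tax is the binding amount.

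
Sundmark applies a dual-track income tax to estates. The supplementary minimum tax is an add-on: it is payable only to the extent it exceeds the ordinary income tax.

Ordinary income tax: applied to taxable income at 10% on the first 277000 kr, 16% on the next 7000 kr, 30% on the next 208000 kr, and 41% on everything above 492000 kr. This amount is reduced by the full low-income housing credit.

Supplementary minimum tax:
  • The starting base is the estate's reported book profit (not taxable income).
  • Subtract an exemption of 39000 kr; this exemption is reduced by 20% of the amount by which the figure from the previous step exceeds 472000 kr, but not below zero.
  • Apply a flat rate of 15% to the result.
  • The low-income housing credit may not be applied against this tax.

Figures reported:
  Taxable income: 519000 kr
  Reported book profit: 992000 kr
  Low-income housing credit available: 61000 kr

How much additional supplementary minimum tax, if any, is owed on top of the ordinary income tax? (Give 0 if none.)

107510 kr

Ordinary income tax:
  277000 kr × 10% = 27700 kr
  7000 kr × 16% = 1120 kr
  208000 kr × 30% = 62400 kr
  27000 kr × 41% = 11070 kr
  → 102290 kr
  Less low-income housing credit 61000 kr → 41290 kr

Supplementary minimum tax:
  Base (reported book profit): 992000 kr
  Exemption: 20% × (992000 kr − 472000 kr) = 104000 kr ≥ 39000 kr, so the exemption is fully phased out
  Base: 992000 kr − 0 kr = 992000 kr
  992000 kr × 15% = 148800 kr

Excess of supplementary minimum tax over ordinary income tax: 148800 kr − 41290 kr = 107510 kr.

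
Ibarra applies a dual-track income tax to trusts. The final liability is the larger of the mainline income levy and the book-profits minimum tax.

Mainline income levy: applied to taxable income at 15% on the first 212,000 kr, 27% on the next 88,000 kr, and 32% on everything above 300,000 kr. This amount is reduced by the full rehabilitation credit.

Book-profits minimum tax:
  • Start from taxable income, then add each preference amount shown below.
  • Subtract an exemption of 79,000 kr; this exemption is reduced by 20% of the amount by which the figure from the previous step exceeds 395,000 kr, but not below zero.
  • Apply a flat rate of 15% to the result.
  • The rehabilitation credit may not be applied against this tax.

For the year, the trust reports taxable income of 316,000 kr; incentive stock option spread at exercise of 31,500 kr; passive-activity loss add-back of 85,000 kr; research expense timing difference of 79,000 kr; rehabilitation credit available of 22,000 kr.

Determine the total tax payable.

68,370 kr

Mainline income levy:
  212,000 kr × 15% = 31,800 kr
  88,000 kr × 27% = 23,760 kr
  16,000 kr × 32% = 5,120 kr
  → 60,680 kr
  Less rehabilitation credit 22,000 kr → 38,680 kr

Book-profits minimum tax:
  Adjusted income: 316,000 kr + 31,500 kr + 85,000 kr + 79,000 kr = 511,500 kr
  Exemption: 79,000 kr − 20% × (511,500 kr − 395,000 kr) = 79,000 kr − 23,300 kr = 55,700 kr
  Base: 511,500 kr − 55,700 kr = 455,800 kr
  455,800 kr × 15% = 68,370 kr

68,370 kr > 38,680 kr, so the book-profits minimum tax is the binding amount.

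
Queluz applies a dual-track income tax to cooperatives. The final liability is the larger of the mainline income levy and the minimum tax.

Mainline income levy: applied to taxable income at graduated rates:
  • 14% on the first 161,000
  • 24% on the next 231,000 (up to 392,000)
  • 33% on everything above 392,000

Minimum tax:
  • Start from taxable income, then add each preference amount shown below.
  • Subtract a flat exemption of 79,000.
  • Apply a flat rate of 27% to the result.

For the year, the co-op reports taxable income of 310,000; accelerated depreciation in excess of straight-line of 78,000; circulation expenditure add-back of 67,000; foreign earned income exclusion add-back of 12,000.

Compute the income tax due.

104,760

Minimum tax:
  Adjusted income: 310,000 + 78,000 + 67,000 + 12,000 = 467,000
  Less exemption 79,000 → base 388,000
  388,000 × 27% = 104,760

Mainline income levy:
  161,000 × 14% = 22,540
  149,000 × 24% = 35,760
  → 58,300

104,760 > 58,300, so the minimum tax is the binding amount.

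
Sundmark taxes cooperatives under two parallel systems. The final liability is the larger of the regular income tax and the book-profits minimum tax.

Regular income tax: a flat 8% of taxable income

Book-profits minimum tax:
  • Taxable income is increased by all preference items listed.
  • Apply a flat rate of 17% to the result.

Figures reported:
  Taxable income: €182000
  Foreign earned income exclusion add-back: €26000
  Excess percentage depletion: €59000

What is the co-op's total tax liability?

€45390

Book-profits minimum tax:
  Adjusted income: €182000 + €26000 + €59000 = €267000
  €267000 × 17% = €45390

Regular income tax:
  €182000 × 8% = €14560

€45390 > €14560, so the book-profits minimum tax is the binding amount.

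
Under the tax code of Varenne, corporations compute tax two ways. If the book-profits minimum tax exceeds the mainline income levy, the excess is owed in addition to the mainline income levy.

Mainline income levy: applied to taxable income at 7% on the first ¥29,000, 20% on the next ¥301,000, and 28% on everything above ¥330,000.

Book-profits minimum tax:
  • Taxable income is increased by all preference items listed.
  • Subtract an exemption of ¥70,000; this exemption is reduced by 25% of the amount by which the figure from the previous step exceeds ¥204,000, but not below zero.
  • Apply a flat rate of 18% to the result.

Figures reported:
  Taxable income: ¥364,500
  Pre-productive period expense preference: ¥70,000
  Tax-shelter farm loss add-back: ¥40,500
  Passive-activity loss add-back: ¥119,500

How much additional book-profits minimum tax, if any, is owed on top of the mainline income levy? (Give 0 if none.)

¥35,120

Mainline income levy:
  ¥29,000 × 7% = ¥2,030
  ¥301,000 × 20% = ¥60,200
  ¥34,500 × 28% = ¥9,660
  → ¥71,890

Book-profits minimum tax:
  Adjusted income: ¥364,500 + ¥70,000 + ¥40,500 + ¥119,500 = ¥594,500
  Exemption: 25% × (¥594,500 − ¥204,000) = ¥97,625 ≥ ¥70,000, so the exemption is fully phased out
  Base: ¥594,500 − ¥0 = ¥594,500
  ¥594,500 × 18% = ¥107,010

Excess of book-profits minimum tax over mainline income levy: ¥107,010 − ¥71,890 = ¥35,120.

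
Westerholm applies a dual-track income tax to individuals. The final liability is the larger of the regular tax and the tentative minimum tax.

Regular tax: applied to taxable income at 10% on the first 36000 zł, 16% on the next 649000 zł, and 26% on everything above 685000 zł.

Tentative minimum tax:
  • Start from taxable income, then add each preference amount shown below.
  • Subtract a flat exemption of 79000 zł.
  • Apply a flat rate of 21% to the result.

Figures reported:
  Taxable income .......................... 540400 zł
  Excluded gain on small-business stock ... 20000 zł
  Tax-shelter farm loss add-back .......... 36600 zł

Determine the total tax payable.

Regular tax:
  36000 zł × 10% = 3600 zł
  504400 zł × 16% = 80704 zł
  → 84304 zł

Tentative minimum tax:
  Adjusted income: 540400 zł + 20000 zł + 36600 zł = 597000 zł
  Less exemption 79000 zł → base 518000 zł
  518000 zł × 21% = 108780 zł

108780 zł > 84304 zł, so the tentative minimum tax is the binding amount.

108780 zł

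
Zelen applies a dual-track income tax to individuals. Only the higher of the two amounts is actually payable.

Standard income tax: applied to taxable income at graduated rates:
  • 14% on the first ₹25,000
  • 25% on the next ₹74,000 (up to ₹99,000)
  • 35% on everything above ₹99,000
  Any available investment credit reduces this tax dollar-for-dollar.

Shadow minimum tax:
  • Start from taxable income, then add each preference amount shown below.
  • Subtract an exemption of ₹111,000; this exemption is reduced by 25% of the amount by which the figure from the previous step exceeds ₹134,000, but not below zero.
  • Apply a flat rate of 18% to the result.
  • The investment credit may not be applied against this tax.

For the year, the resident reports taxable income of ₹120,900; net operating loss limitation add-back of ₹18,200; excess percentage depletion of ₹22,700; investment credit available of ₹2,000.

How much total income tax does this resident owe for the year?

₹27,665

Shadow minimum tax:
  Adjusted income: ₹120,900 + ₹18,200 + ₹22,700 = ₹161,800
  Exemption: ₹111,000 − 25% × (₹161,800 − ₹134,000) = ₹111,000 − ₹6,950 = ₹104,050
  Base: ₹161,800 − ₹104,050 = ₹57,750
  ₹57,750 × 18% = ₹10,395

Standard income tax:
  ₹25,000 × 14% = ₹3,500
  ₹74,000 × 25% = ₹18,500
  ₹21,900 × 35% = ₹7,665
  → ₹29,665
  Less investment credit ₹2,000 → ₹27,665

₹27,665 > ₹10,395, so the standard income tax governs.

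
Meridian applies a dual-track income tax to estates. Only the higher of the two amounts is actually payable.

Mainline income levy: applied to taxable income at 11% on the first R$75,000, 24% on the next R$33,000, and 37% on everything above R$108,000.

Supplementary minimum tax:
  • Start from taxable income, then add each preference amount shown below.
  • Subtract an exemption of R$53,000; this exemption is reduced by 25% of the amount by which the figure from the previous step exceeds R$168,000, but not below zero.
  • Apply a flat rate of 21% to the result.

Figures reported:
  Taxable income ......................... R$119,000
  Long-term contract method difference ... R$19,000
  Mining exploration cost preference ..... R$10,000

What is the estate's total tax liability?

Supplementary minimum tax:
  Adjusted income: R$119,000 + R$19,000 + R$10,000 = R$148,000
  Exemption: R$148,000 ≤ R$168,000, so full R$53,000 applies
  Base: R$148,000 − R$53,000 = R$95,000
  R$95,000 × 21% = R$19,950

Mainline income levy:
  R$75,000 × 11% = R$8,250
  R$33,000 × 24% = R$7,920
  R$11,000 × 37% = R$4,070
  → R$20,240

R$20,240 > R$19,950, so the mainline income levy governs.

R$20,240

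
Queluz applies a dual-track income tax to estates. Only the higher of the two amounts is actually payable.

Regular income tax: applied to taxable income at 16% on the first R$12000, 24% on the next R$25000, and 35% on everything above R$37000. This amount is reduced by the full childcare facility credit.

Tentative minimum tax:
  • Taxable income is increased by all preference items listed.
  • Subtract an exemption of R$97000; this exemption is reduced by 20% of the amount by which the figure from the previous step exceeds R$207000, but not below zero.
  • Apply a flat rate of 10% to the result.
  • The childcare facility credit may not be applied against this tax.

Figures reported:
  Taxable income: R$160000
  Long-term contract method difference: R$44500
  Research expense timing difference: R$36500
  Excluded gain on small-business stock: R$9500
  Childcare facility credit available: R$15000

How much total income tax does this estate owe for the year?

R$35970

Tentative minimum tax:
  Adjusted income: R$160000 + R$44500 + R$36500 + R$9500 = R$250500
  Exemption: R$97000 − 20% × (R$250500 − R$207000) = R$97000 − R$8700 = R$88300
  Base: R$250500 − R$88300 = R$162200
  R$162200 × 10% = R$16220

Regular income tax:
  R$12000 × 16% = R$1920
  R$25000 × 24% = R$6000
  R$123000 × 35% = R$43050
  → R$50970
  Less childcare facility credit R$15000 → R$35970

R$35970 > R$16220, so the regular income tax governs.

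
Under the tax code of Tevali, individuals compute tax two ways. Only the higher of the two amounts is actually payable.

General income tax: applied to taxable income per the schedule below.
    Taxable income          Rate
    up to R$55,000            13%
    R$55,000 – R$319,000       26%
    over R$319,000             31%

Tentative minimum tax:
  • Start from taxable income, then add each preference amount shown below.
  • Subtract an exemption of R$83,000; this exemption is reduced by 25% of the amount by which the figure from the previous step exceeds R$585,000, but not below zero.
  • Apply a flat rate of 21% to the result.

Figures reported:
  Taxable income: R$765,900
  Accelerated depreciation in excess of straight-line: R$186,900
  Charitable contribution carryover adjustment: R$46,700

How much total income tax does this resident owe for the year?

General income tax:
  R$55,000 × 13% = R$7,150
  R$264,000 × 26% = R$68,640
  R$446,900 × 31% = R$138,539
  → R$214,329

Tentative minimum tax:
  Adjusted income: R$765,900 + R$186,900 + R$46,700 = R$999,500
  Exemption: 25% × (R$999,500 − R$585,000) = R$103,625 ≥ R$83,000, so the exemption is fully phased out
  Base: R$999,500 − R$0 = R$999,500
  R$999,500 × 21% = R$209,895

R$214,329 > R$209,895, so the general income tax governs.

R$214,329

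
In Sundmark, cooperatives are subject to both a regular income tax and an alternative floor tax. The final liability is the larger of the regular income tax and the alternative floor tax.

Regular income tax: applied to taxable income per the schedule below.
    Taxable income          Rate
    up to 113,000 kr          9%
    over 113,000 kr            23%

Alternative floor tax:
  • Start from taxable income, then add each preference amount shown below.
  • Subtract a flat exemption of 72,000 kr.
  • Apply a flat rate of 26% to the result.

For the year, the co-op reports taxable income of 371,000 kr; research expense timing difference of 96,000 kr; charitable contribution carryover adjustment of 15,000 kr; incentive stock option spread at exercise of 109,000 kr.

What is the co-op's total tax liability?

Regular income tax:
  113,000 kr × 9% = 10,170 kr
  258,000 kr × 23% = 59,340 kr
  → 69,510 kr

Alternative floor tax:
  Adjusted income: 371,000 kr + 96,000 kr + 15,000 kr + 109,000 kr = 591,000 kr
  Less exemption 72,000 kr → base 519,000 kr
  519,000 kr × 26% = 134,940 kr

134,940 kr > 69,510 kr, so the alternative floor tax is the binding amount.

134,940 kr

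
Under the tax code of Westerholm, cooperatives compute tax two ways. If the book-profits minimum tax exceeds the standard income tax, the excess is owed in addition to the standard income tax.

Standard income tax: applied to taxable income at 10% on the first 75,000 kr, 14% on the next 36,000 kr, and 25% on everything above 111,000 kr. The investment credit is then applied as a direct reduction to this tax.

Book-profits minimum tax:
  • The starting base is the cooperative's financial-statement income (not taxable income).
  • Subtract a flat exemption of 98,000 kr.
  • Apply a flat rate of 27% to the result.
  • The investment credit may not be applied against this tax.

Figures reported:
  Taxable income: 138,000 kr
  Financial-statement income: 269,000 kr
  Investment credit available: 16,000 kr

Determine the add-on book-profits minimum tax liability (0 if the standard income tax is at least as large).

Book-profits minimum tax:
  Base (financial-statement income): 269,000 kr
  Less exemption 98,000 kr → base 171,000 kr
  171,000 kr × 27% = 46,170 kr

Standard income tax:
  75,000 kr × 10% = 7,500 kr
  36,000 kr × 14% = 5,040 kr
  27,000 kr × 25% = 6,750 kr
  → 19,290 kr
  Less investment credit 16,000 kr → 3,290 kr

Excess of book-profits minimum tax over standard income tax: 46,170 kr − 3,290 kr = 42,880 kr.

42,880 kr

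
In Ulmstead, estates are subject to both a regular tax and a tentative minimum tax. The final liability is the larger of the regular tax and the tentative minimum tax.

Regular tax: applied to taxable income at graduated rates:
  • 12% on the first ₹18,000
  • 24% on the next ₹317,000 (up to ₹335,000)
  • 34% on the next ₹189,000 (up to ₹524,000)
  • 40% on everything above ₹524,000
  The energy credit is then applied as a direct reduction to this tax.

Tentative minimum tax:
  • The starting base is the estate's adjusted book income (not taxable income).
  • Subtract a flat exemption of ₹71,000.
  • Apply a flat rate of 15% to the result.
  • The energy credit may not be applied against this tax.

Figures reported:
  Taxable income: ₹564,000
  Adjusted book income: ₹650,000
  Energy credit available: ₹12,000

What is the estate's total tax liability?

Tentative minimum tax:
  Base (adjusted book income): ₹650,000
  Less exemption ₹71,000 → base ₹579,000
  ₹579,000 × 15% = ₹86,850

Regular tax:
  ₹18,000 × 12% = ₹2,160
  ₹317,000 × 24% = ₹76,080
  ₹189,000 × 34% = ₹64,260
  ₹40,000 × 40% = ₹16,000
  → ₹158,500
  Less energy credit ₹12,000 → ₹146,500

₹146,500 > ₹86,850, so the regular tax governs.

₹146,500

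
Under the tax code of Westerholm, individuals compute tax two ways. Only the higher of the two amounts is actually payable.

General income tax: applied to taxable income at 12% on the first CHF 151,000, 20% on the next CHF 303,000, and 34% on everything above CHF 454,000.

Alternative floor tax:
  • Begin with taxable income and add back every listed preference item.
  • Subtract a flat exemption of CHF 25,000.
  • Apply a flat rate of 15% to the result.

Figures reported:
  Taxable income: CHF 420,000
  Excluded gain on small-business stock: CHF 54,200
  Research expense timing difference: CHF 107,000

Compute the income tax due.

CHF 83,430

General income tax:
  CHF 151,000 × 12% = CHF 18,120
  CHF 269,000 × 20% = CHF 53,800
  → CHF 71,920

Alternative floor tax:
  Adjusted income: CHF 420,000 + CHF 54,200 + CHF 107,000 = CHF 581,200
  Less exemption CHF 25,000 → base CHF 556,200
  CHF 556,200 × 15% = CHF 83,430

CHF 83,430 > CHF 71,920, so the alternative floor tax is the binding amount.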